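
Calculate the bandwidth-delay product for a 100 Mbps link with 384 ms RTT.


BDP = bandwidth * RTT
= 100 Mbps * 384 ms
= 100 * 1e6 * 384 / 1000 bits
= 38400000 bits
= 4800000 bytes
= 4687.5 KB
BDP = 38400000 bits (4800000 bytes)


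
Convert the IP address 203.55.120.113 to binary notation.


203 = 11001011
55 = 00110111
120 = 01111000
113 = 01110001
Binary: 11001011.00110111.01111000.01110001


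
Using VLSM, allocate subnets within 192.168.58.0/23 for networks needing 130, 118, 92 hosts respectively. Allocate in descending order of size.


130 hosts -> /24 (254 usable): 192.168.58.0/24
118 hosts -> /25 (126 usable): 192.168.59.0/25
92 hosts -> /25 (126 usable): 192.168.59.128/25
Allocation: 192.168.58.0/24 (130 hosts, 254 usable); 192.168.59.0/25 (118 hosts, 126 usable); 192.168.59.128/25 (92 hosts, 126 usable)


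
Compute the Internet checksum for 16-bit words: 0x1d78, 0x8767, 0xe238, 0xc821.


Sum all words (with carry folding):
+ 0x1d78 = 0x1d78
+ 0x8767 = 0xa4df
+ 0xe238 = 0x8718
+ 0xc821 = 0x4f3a
One's complement: ~0x4f3a
Checksum = 0xb0c5


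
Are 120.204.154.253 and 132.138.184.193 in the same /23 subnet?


Mask: 255.255.254.0
120.204.154.253 AND mask = 120.204.154.0
132.138.184.193 AND mask = 132.138.184.0
No, different subnets (120.204.154.0 vs 132.138.184.0)


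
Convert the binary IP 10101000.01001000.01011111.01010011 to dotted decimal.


10101000 = 168
01001000 = 72
01011111 = 95
01010011 = 83
IP: 168.72.95.83


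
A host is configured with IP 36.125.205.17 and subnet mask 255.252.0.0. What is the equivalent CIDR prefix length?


Binary: 11111111.11111100.00000000.00000000
Count leading 1s
Prefix: /14


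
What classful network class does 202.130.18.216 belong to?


First octet: 202
Binary: 11001010
110xxxxx -> Class C (192-223)
Class C, default mask 255.255.255.0 (/24)


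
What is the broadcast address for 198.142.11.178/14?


Network: 198.140.0.0/14
Host bits = 18
Set all host bits to 1:
Broadcast: 198.143.255.255


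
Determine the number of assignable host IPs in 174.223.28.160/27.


Host bits = 32 - 27 = 5
Total addresses = 2^5 = 32
Usable = total - 2 (network and broadcast)
Usable hosts: 30


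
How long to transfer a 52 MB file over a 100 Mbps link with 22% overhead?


Effective throughput = 100 * (1 - 22/100) = 78 Mbps
File size in Mb = 52 * 8 = 416 Mb
Time = 416 / 78
Time = 5.3333 seconds


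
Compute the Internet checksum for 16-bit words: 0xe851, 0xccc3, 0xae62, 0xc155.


Sum all words (with carry folding):
+ 0xe851 = 0xe851
+ 0xccc3 = 0xb515
+ 0xae62 = 0x6378
+ 0xc155 = 0x24ce
One's complement: ~0x24ce
Checksum = 0xdb31


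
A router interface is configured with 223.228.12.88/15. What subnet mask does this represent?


/15 means 15 network bits, 17 host bits
Binary: 11111111111111100000000000000000
Mask: 255.254.0.0


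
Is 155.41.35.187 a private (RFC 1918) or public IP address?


RFC 1918 private ranges:
  10.0.0.0/8 (10.0.0.0 - 10.255.255.255)
  172.16.0.0/12 (172.16.0.0 - 172.31.255.255)
  192.168.0.0/16 (192.168.0.0 - 192.168.255.255)
Public (not in any RFC 1918 range)


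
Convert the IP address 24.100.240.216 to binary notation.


24 = 00011000
100 = 01100100
240 = 11110000
216 = 11011000
Binary: 00011000.01100100.11110000.11011000


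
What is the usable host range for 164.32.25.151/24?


Network: 164.32.25.0
Broadcast: 164.32.25.255
First usable = network + 1
Last usable = broadcast - 1
Range: 164.32.25.1 to 164.32.25.254


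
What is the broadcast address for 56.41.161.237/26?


Network: 56.41.161.192/26
Host bits = 6
Set all host bits to 1:
Broadcast: 56.41.161.255


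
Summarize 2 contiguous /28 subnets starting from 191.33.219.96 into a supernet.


Original prefix: /28
Number of subnets: 2 = 2^1
New prefix = 28 - 1 = 27
Supernet: 191.33.219.96/27


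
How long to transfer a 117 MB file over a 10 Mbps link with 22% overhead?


Effective throughput = 10 * (1 - 22/100) = 7.8 Mbps
File size in Mb = 117 * 8 = 936 Mb
Time = 936 / 7.8
Time = 120.0 seconds


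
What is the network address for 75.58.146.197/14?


IP:   01001011.00111010.10010010.11000101
Mask: 11111111.11111100.00000000.00000000
AND operation:
Net:  01001011.00111000.00000000.00000000
Network: 75.56.0.0/14


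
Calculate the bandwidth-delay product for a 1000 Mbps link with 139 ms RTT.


BDP = bandwidth * RTT
= 1000 Mbps * 139 ms
= 1000 * 1e6 * 139 / 1000 bits
= 139000000 bits
= 17375000 bytes
= 16967.7734 KB
BDP = 139000000 bits (17375000 bytes)


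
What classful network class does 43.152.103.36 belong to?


First octet: 43
Binary: 00101011
0xxxxxxx -> Class A (1-126)
Class A, default mask 255.0.0.0 (/8)


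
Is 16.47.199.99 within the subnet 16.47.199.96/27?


Subnet network: 16.47.199.96
Test IP AND mask: 16.47.199.96
Yes, 16.47.199.99 is in 16.47.199.96/27


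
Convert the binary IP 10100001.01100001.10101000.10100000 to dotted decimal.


10100001 = 161
01100001 = 97
10101000 = 168
10100000 = 160
IP: 161.97.168.160


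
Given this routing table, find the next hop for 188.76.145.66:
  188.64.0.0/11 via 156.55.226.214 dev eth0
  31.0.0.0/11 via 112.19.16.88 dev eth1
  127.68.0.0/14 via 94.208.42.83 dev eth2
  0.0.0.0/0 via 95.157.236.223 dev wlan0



Longest prefix match for 188.76.145.66:
  /11 188.64.0.0: MATCH
  /11 31.0.0.0: no
  /14 127.68.0.0: no
  /0 0.0.0.0: MATCH
Selected: next-hop 156.55.226.214 via eth0 (matched /11)


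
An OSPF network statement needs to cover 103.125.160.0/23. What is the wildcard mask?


Subnet mask: 255.255.254.0
Wildcard = 255.255.255.255 - subnet mask
255 - 255 = 0
255 - 255 = 0
255 - 254 = 1
255 - 0 = 255
Wildcard: 0.0.1.255


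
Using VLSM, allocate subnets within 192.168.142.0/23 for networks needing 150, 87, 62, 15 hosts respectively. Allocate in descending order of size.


150 hosts -> /24 (254 usable): 192.168.142.0/24
87 hosts -> /25 (126 usable): 192.168.143.0/25
62 hosts -> /26 (62 usable): 192.168.143.128/26
15 hosts -> /27 (30 usable): 192.168.143.192/27
Allocation: 192.168.142.0/24 (150 hosts, 254 usable); 192.168.143.0/25 (87 hosts, 126 usable); 192.168.143.128/26 (62 hosts, 62 usable); 192.168.143.192/27 (15 hosts, 30 usable)


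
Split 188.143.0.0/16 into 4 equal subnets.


New prefix = 16 + 2 = 18
Each subnet has 16384 addresses
  188.143.0.0/18
  188.143.64.0/18
  188.143.128.0/18
  188.143.192.0/18
Subnets: 188.143.0.0/18, 188.143.64.0/18, 188.143.128.0/18, 188.143.192.0/18


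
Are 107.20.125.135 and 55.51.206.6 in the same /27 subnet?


Mask: 255.255.255.224
107.20.125.135 AND mask = 107.20.125.128
55.51.206.6 AND mask = 55.51.206.0
No, different subnets (107.20.125.128 vs 55.51.206.0)


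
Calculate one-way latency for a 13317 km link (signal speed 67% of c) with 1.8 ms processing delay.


Speed = 0.67 * 3e5 km/s = 201000 km/s
Propagation delay = 13317 / 201000 = 0.0663 s = 66.2537 ms
Processing delay = 1.8 ms
Total one-way latency = 68.0537 ms


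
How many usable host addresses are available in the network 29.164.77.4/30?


Host bits = 32 - 30 = 2
Total addresses = 2^2 = 4
Usable = total - 2 (network and broadcast)
Usable hosts: 2


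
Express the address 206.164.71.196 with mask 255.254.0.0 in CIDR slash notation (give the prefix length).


Binary: 11111111.11111110.00000000.00000000
Count leading 1s
Prefix: /15


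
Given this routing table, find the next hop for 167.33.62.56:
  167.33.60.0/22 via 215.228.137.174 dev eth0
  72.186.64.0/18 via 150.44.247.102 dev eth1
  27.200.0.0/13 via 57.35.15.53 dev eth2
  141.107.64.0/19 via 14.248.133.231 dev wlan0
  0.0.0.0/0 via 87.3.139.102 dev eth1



Longest prefix match for 167.33.62.56:
  /22 167.33.60.0: MATCH
  /18 72.186.64.0: no
  /13 27.200.0.0: no
  /19 141.107.64.0: no
  /0 0.0.0.0: MATCH
Selected: next-hop 215.228.137.174 via eth0 (matched /22)


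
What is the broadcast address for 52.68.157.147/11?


Network: 52.64.0.0/11
Host bits = 21
Set all host bits to 1:
Broadcast: 52.95.255.255


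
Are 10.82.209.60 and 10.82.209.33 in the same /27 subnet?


Mask: 255.255.255.224
10.82.209.60 AND mask = 10.82.209.32
10.82.209.33 AND mask = 10.82.209.32
Yes, same subnet (10.82.209.32)


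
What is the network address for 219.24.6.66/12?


IP:   11011011.00011000.00000110.01000010
Mask: 11111111.11110000.00000000.00000000
AND operation:
Net:  11011011.00010000.00000000.00000000
Network: 219.16.0.0/12


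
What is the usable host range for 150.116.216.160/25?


Network: 150.116.216.128
Broadcast: 150.116.216.255
First usable = network + 1
Last usable = broadcast - 1
Range: 150.116.216.129 to 150.116.216.254


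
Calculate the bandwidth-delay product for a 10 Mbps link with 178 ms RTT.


BDP = bandwidth * RTT
= 10 Mbps * 178 ms
= 10 * 1e6 * 178 / 1000 bits
= 1780000 bits
= 222500 bytes
= 217.2852 KB
BDP = 1780000 bits (222500 bytes)


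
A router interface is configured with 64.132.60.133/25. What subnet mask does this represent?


/25 means 25 network bits, 7 host bits
Binary: 11111111111111111111111110000000
Mask: 255.255.255.128


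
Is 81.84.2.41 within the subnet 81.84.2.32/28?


Subnet network: 81.84.2.32
Test IP AND mask: 81.84.2.32
Yes, 81.84.2.41 is in 81.84.2.32/28


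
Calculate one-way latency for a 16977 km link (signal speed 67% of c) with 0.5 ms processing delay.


Speed = 0.67 * 3e5 km/s = 201000 km/s
Propagation delay = 16977 / 201000 = 0.0845 s = 84.4627 ms
Processing delay = 0.5 ms
Total one-way latency = 84.9627 ms


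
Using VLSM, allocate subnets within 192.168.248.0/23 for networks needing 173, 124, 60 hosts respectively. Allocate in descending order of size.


173 hosts -> /24 (254 usable): 192.168.248.0/24
124 hosts -> /25 (126 usable): 192.168.249.0/25
60 hosts -> /26 (62 usable): 192.168.249.128/26
Allocation: 192.168.248.0/24 (173 hosts, 254 usable); 192.168.249.0/25 (124 hosts, 126 usable); 192.168.249.128/26 (60 hosts, 62 usable)


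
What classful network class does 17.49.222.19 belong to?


First octet: 17
Binary: 00010001
0xxxxxxx -> Class A (1-126)
Class A, default mask 255.0.0.0 (/8)


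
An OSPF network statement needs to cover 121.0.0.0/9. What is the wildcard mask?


Subnet mask: 255.128.0.0
Wildcard = 255.255.255.255 - subnet mask
255 - 255 = 0
255 - 128 = 127
255 - 0 = 255
255 - 0 = 255
Wildcard: 0.127.255.255


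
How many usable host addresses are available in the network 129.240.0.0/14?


Host bits = 32 - 14 = 18
Total addresses = 2^18 = 262144
Usable = total - 2 (network and broadcast)
Usable hosts: 262142


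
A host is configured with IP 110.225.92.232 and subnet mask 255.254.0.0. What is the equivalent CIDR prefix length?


Binary: 11111111.11111110.00000000.00000000
Count leading 1s
Prefix: /15


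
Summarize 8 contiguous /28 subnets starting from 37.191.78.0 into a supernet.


Original prefix: /28
Number of subnets: 8 = 2^3
New prefix = 28 - 3 = 25
Supernet: 37.191.78.0/25


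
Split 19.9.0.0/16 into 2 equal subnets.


New prefix = 16 + 1 = 17
Each subnet has 32768 addresses
  19.9.0.0/17
  19.9.128.0/17
Subnets: 19.9.0.0/17, 19.9.128.0/17


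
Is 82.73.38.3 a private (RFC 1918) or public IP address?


RFC 1918 private ranges:
  10.0.0.0/8 (10.0.0.0 - 10.255.255.255)
  172.16.0.0/12 (172.16.0.0 - 172.31.255.255)
  192.168.0.0/16 (192.168.0.0 - 192.168.255.255)
Public (not in any RFC 1918 range)


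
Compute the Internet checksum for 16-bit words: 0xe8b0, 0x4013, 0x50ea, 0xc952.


Sum all words (with carry folding):
+ 0xe8b0 = 0xe8b0
+ 0x4013 = 0x28c4
+ 0x50ea = 0x79ae
+ 0xc952 = 0x4301
One's complement: ~0x4301
Checksum = 0xbcfe


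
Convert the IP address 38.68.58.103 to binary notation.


38 = 00100110
68 = 01000100
58 = 00111010
103 = 01100111
Binary: 00100110.01000100.00111010.01100111


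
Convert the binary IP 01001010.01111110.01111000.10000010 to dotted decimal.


01001010 = 74
01111110 = 126
01111000 = 120
10000010 = 130
IP: 74.126.120.130


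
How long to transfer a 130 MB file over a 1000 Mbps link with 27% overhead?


Effective throughput = 1000 * (1 - 27/100) = 730 Mbps
File size in Mb = 130 * 8 = 1040 Mb
Time = 1040 / 730
Time = 1.4247 seconds


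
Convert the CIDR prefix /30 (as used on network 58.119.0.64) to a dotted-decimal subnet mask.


/30 means 30 network bits, 2 host bits
Binary: 11111111111111111111111111111100
Mask: 255.255.255.252


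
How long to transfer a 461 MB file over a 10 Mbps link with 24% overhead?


Effective throughput = 10 * (1 - 24/100) = 7.6 Mbps
File size in Mb = 461 * 8 = 3688 Mb
Time = 3688 / 7.6
Time = 485.2632 seconds


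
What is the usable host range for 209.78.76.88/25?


Network: 209.78.76.0
Broadcast: 209.78.76.127
First usable = network + 1
Last usable = broadcast - 1
Range: 209.78.76.1 to 209.78.76.126


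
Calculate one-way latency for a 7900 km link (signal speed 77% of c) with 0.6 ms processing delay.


Speed = 0.77 * 3e5 km/s = 231000 km/s
Propagation delay = 7900 / 231000 = 0.0342 s = 34.1991 ms
Processing delay = 0.6 ms
Total one-way latency = 34.7991 ms


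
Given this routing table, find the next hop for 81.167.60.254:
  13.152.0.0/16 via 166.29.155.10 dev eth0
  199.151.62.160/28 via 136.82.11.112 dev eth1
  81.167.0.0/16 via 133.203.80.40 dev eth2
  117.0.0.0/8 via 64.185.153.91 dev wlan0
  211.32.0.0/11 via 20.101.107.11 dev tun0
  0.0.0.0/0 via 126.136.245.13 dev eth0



Longest prefix match for 81.167.60.254:
  /16 13.152.0.0: no
  /28 199.151.62.160: no
  /16 81.167.0.0: MATCH
  /8 117.0.0.0: no
  /11 211.32.0.0: no
  /0 0.0.0.0: MATCH
Selected: next-hop 133.203.80.40 via eth2 (matched /16)


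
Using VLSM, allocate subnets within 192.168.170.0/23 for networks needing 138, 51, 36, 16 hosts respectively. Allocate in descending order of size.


138 hosts -> /24 (254 usable): 192.168.170.0/24
51 hosts -> /26 (62 usable): 192.168.171.0/26
36 hosts -> /26 (62 usable): 192.168.171.64/26
16 hosts -> /27 (30 usable): 192.168.171.128/27
Allocation: 192.168.170.0/24 (138 hosts, 254 usable); 192.168.171.0/26 (51 hosts, 62 usable); 192.168.171.64/26 (36 hosts, 62 usable); 192.168.171.128/27 (16 hosts, 30 usable)


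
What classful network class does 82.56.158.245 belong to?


First octet: 82
Binary: 01010010
0xxxxxxx -> Class A (1-126)
Class A, default mask 255.0.0.0 (/8)


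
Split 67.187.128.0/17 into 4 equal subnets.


New prefix = 17 + 2 = 19
Each subnet has 8192 addresses
  67.187.128.0/19
  67.187.160.0/19
  67.187.192.0/19
  67.187.224.0/19
Subnets: 67.187.128.0/19, 67.187.160.0/19, 67.187.192.0/19, 67.187.224.0/19


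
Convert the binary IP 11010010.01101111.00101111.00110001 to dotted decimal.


11010010 = 210
01101111 = 111
00101111 = 47
00110001 = 49
IP: 210.111.47.49


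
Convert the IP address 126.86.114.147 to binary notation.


126 = 01111110
86 = 01010110
114 = 01110010
147 = 10010011
Binary: 01111110.01010110.01110010.10010011


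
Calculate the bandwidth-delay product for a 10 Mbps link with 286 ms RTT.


BDP = bandwidth * RTT
= 10 Mbps * 286 ms
= 10 * 1e6 * 286 / 1000 bits
= 2860000 bits
= 357500 bytes
= 349.1211 KB
BDP = 2860000 bits (357500 bytes)


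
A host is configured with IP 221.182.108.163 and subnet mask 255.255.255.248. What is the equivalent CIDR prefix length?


Binary: 11111111.11111111.11111111.11111000
Count leading 1s
Prefix: /29


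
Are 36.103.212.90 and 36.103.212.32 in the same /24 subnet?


Mask: 255.255.255.0
36.103.212.90 AND mask = 36.103.212.0
36.103.212.32 AND mask = 36.103.212.0
Yes, same subnet (36.103.212.0)


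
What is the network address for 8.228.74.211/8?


IP:   00001000.11100100.01001010.11010011
Mask: 11111111.00000000.00000000.00000000
AND operation:
Net:  00001000.00000000.00000000.00000000
Network: 8.0.0.0/8


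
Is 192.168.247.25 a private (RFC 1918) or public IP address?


RFC 1918 private ranges:
  10.0.0.0/8 (10.0.0.0 - 10.255.255.255)
  172.16.0.0/12 (172.16.0.0 - 172.31.255.255)
  192.168.0.0/16 (192.168.0.0 - 192.168.255.255)
Private (in 192.168.0.0/16)


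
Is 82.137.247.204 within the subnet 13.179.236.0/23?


Subnet network: 13.179.236.0
Test IP AND mask: 82.137.246.0
No, 82.137.247.204 is not in 13.179.236.0/23


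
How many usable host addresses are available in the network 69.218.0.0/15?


Host bits = 32 - 15 = 17
Total addresses = 2^17 = 131072
Usable = total - 2 (network and broadcast)
Usable hosts: 131070


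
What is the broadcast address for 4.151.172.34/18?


Network: 4.151.128.0/18
Host bits = 14
Set all host bits to 1:
Broadcast: 4.151.191.255


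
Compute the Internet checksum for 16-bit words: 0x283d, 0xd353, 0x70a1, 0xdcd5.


Sum all words (with carry folding):
+ 0x283d = 0x283d
+ 0xd353 = 0xfb90
+ 0x70a1 = 0x6c32
+ 0xdcd5 = 0x4908
One's complement: ~0x4908
Checksum = 0xb6f7


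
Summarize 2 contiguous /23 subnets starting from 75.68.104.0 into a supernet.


Original prefix: /23
Number of subnets: 2 = 2^1
New prefix = 23 - 1 = 22
Supernet: 75.68.104.0/22


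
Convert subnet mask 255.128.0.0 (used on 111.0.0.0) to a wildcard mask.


Subnet mask: 255.128.0.0
Wildcard = 255.255.255.255 - subnet mask
255 - 255 = 0
255 - 128 = 127
255 - 0 = 255
255 - 0 = 255
Wildcard: 0.127.255.255


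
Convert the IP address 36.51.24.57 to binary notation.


36 = 00100100
51 = 00110011
24 = 00011000
57 = 00111001
Binary: 00100100.00110011.00011000.00111001


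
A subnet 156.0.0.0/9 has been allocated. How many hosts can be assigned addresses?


Host bits = 32 - 9 = 23
Total addresses = 2^23 = 8388608
Usable = total - 2 (network and broadcast)
Usable hosts: 8388606


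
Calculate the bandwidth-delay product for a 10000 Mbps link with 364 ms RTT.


BDP = bandwidth * RTT
= 10000 Mbps * 364 ms
= 10000 * 1e6 * 364 / 1000 bits
= 3640000000 bits
= 455000000 bytes
= 444335.9375 KB
BDP = 3640000000 bits (455000000 bytes)


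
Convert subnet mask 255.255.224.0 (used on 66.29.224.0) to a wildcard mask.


Subnet mask: 255.255.224.0
Wildcard = 255.255.255.255 - subnet mask
255 - 255 = 0
255 - 255 = 0
255 - 224 = 31
255 - 0 = 255
Wildcard: 0.0.31.255


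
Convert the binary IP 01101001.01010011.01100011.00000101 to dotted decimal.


01101001 = 105
01010011 = 83
01100011 = 99
00000101 = 5
IP: 105.83.99.5


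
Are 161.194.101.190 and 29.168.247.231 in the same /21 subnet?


Mask: 255.255.248.0
161.194.101.190 AND mask = 161.194.96.0
29.168.247.231 AND mask = 29.168.240.0
No, different subnets (161.194.96.0 vs 29.168.240.0)


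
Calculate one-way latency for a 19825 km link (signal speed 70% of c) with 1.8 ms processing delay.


Speed = 0.7 * 3e5 km/s = 210000 km/s
Propagation delay = 19825 / 210000 = 0.0944 s = 94.4048 ms
Processing delay = 1.8 ms
Total one-way latency = 96.2048 ms


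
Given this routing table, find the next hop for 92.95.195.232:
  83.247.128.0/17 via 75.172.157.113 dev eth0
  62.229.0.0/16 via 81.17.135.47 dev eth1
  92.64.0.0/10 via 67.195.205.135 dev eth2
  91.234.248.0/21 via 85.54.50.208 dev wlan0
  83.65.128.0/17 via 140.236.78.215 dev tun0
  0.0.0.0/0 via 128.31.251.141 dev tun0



Longest prefix match for 92.95.195.232:
  /17 83.247.128.0: no
  /16 62.229.0.0: no
  /10 92.64.0.0: MATCH
  /21 91.234.248.0: no
  /17 83.65.128.0: no
  /0 0.0.0.0: MATCH
Selected: next-hop 67.195.205.135 via eth2 (matched /10)


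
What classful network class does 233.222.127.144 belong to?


First octet: 233
Binary: 11101001
1110xxxx -> Class D (224-239)
Class D (multicast), default mask N/A


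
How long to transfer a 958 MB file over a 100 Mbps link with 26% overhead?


Effective throughput = 100 * (1 - 26/100) = 74 Mbps
File size in Mb = 958 * 8 = 7664 Mb
Time = 7664 / 74
Time = 103.5676 seconds


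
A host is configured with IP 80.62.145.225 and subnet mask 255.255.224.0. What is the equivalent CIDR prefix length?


Binary: 11111111.11111111.11100000.00000000
Count leading 1s
Prefix: /19


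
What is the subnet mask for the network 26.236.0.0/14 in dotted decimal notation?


/14 means 14 network bits, 18 host bits
Binary: 11111111111111000000000000000000
Mask: 255.252.0.0


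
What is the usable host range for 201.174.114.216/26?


Network: 201.174.114.192
Broadcast: 201.174.114.255
First usable = network + 1
Last usable = broadcast - 1
Range: 201.174.114.193 to 201.174.114.254


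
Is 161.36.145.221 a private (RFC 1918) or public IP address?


RFC 1918 private ranges:
  10.0.0.0/8 (10.0.0.0 - 10.255.255.255)
  172.16.0.0/12 (172.16.0.0 - 172.31.255.255)
  192.168.0.0/16 (192.168.0.0 - 192.168.255.255)
Public (not in any RFC 1918 range)


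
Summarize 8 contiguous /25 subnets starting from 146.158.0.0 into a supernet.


Original prefix: /25
Number of subnets: 8 = 2^3
New prefix = 25 - 3 = 22
Supernet: 146.158.0.0/22


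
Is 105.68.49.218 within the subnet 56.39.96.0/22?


Subnet network: 56.39.96.0
Test IP AND mask: 105.68.48.0
No, 105.68.49.218 is not in 56.39.96.0/22


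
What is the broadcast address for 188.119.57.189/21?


Network: 188.119.56.0/21
Host bits = 11
Set all host bits to 1:
Broadcast: 188.119.63.255


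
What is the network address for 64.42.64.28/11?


IP:   01000000.00101010.01000000.00011100
Mask: 11111111.11100000.00000000.00000000
AND operation:
Net:  01000000.00100000.00000000.00000000
Network: 64.32.0.0/11


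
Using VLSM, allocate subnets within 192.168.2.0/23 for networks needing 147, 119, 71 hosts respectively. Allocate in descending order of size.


147 hosts -> /24 (254 usable): 192.168.2.0/24
119 hosts -> /25 (126 usable): 192.168.3.0/25
71 hosts -> /25 (126 usable): 192.168.3.128/25
Allocation: 192.168.2.0/24 (147 hosts, 254 usable); 192.168.3.0/25 (119 hosts, 126 usable); 192.168.3.128/25 (71 hosts, 126 usable)


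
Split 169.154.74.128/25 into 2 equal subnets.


New prefix = 25 + 1 = 26
Each subnet has 64 addresses
  169.154.74.128/26
  169.154.74.192/26
Subnets: 169.154.74.128/26, 169.154.74.192/26


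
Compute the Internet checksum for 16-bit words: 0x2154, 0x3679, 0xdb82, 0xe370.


Sum all words (with carry folding):
+ 0x2154 = 0x2154
+ 0x3679 = 0x57cd
+ 0xdb82 = 0x3350
+ 0xe370 = 0x16c1
One's complement: ~0x16c1
Checksum = 0xe93e


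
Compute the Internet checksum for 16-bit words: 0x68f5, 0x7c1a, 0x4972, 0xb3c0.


Sum all words (with carry folding):
+ 0x68f5 = 0x68f5
+ 0x7c1a = 0xe50f
+ 0x4972 = 0x2e82
+ 0xb3c0 = 0xe242
One's complement: ~0xe242
Checksum = 0x1dbd


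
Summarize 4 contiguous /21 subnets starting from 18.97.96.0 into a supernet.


Original prefix: /21
Number of subnets: 4 = 2^2
New prefix = 21 - 2 = 19
Supernet: 18.97.96.0/19


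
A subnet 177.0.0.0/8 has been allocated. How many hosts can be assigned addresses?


Host bits = 32 - 8 = 24
Total addresses = 2^24 = 16777216
Usable = total - 2 (network and broadcast)
Usable hosts: 16777214


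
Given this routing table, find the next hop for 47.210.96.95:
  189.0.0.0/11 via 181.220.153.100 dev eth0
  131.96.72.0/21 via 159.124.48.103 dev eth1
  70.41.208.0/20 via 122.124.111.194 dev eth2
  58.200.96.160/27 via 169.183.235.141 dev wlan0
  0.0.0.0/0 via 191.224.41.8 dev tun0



Longest prefix match for 47.210.96.95:
  /11 189.0.0.0: no
  /21 131.96.72.0: no
  /20 70.41.208.0: no
  /27 58.200.96.160: no
  /0 0.0.0.0: MATCH
Selected: next-hop 191.224.41.8 via tun0 (matched /0)


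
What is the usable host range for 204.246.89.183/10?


Network: 204.192.0.0
Broadcast: 204.255.255.255
First usable = network + 1
Last usable = broadcast - 1
Range: 204.192.0.1 to 204.255.255.254


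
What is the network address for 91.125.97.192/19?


IP:   01011011.01111101.01100001.11000000
Mask: 11111111.11111111.11100000.00000000
AND operation:
Net:  01011011.01111101.01100000.00000000
Network: 91.125.96.0/19


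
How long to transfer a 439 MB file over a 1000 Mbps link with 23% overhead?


Effective throughput = 1000 * (1 - 23/100) = 770 Mbps
File size in Mb = 439 * 8 = 3512 Mb
Time = 3512 / 770
Time = 4.561 seconds


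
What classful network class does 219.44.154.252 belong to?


First octet: 219
Binary: 11011011
110xxxxx -> Class C (192-223)
Class C, default mask 255.255.255.0 (/24)


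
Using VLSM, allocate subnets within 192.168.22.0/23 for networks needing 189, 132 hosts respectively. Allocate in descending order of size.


189 hosts -> /24 (254 usable): 192.168.22.0/24
132 hosts -> /24 (254 usable): 192.168.23.0/24
Allocation: 192.168.22.0/24 (189 hosts, 254 usable); 192.168.23.0/24 (132 hosts, 254 usable)


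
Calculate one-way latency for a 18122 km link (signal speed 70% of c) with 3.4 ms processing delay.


Speed = 0.7 * 3e5 km/s = 210000 km/s
Propagation delay = 18122 / 210000 = 0.0863 s = 86.2952 ms
Processing delay = 3.4 ms
Total one-way latency = 89.6952 ms


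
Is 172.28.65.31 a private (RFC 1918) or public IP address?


RFC 1918 private ranges:
  10.0.0.0/8 (10.0.0.0 - 10.255.255.255)
  172.16.0.0/12 (172.16.0.0 - 172.31.255.255)
  192.168.0.0/16 (192.168.0.0 - 192.168.255.255)
Private (in 172.16.0.0/12)


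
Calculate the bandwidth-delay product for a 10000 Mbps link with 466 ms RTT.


BDP = bandwidth * RTT
= 10000 Mbps * 466 ms
= 10000 * 1e6 * 466 / 1000 bits
= 4660000000 bits
= 582500000 bytes
= 568847.6562 KB
BDP = 4660000000 bits (582500000 bytes)


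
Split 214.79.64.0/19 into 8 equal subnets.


New prefix = 19 + 3 = 22
Each subnet has 1024 addresses
  214.79.64.0/22
  214.79.68.0/22
  214.79.72.0/22
  214.79.76.0/22
  214.79.80.0/22
  214.79.84.0/22
  214.79.88.0/22
  214.79.92.0/22
Subnets: 214.79.64.0/22, 214.79.68.0/22, 214.79.72.0/22, 214.79.76.0/22, 214.79.80.0/22, 214.79.84.0/22, 214.79.88.0/22, 214.79.92.0/22


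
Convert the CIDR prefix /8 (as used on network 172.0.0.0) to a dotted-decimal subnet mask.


/8 means 8 network bits, 24 host bits
Binary: 11111111000000000000000000000000
Mask: 255.0.0.0


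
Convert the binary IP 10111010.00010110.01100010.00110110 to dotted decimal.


10111010 = 186
00010110 = 22
01100010 = 98
00110110 = 54
IP: 186.22.98.54


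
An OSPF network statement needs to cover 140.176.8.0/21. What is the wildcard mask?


Subnet mask: 255.255.248.0
Wildcard = 255.255.255.255 - subnet mask
255 - 255 = 0
255 - 255 = 0
255 - 248 = 7
255 - 0 = 255
Wildcard: 0.0.7.255


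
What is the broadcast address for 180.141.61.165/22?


Network: 180.141.60.0/22
Host bits = 10
Set all host bits to 1:
Broadcast: 180.141.63.255


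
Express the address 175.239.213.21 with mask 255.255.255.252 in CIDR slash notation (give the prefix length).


Binary: 11111111.11111111.11111111.11111100
Count leading 1s
Prefix: /30


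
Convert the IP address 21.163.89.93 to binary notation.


21 = 00010101
163 = 10100011
89 = 01011001
93 = 01011101
Binary: 00010101.10100011.01011001.01011101


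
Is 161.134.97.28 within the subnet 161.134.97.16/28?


Subnet network: 161.134.97.16
Test IP AND mask: 161.134.97.16
Yes, 161.134.97.28 is in 161.134.97.16/28


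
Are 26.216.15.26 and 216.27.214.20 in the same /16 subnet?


Mask: 255.255.0.0
26.216.15.26 AND mask = 26.216.0.0
216.27.214.20 AND mask = 216.27.0.0
No, different subnets (26.216.0.0 vs 216.27.0.0)


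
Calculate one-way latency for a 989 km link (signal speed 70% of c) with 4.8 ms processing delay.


Speed = 0.7 * 3e5 km/s = 210000 km/s
Propagation delay = 989 / 210000 = 0.0047 s = 4.7095 ms
Processing delay = 4.8 ms
Total one-way latency = 9.5095 ms


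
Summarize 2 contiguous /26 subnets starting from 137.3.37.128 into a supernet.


Original prefix: /26
Number of subnets: 2 = 2^1
New prefix = 26 - 1 = 25
Supernet: 137.3.37.128/25


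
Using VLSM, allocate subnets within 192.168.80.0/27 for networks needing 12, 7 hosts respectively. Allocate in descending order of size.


12 hosts -> /28 (14 usable): 192.168.80.0/28
7 hosts -> /28 (14 usable): 192.168.80.16/28
Allocation: 192.168.80.0/28 (12 hosts, 14 usable); 192.168.80.16/28 (7 hosts, 14 usable)


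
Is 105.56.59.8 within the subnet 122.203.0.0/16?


Subnet network: 122.203.0.0
Test IP AND mask: 105.56.0.0
No, 105.56.59.8 is not in 122.203.0.0/16


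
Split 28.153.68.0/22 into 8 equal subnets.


New prefix = 22 + 3 = 25
Each subnet has 128 addresses
  28.153.68.0/25
  28.153.68.128/25
  28.153.69.0/25
  28.153.69.128/25
  28.153.70.0/25
  28.153.70.128/25
  28.153.71.0/25
  28.153.71.128/25
Subnets: 28.153.68.0/25, 28.153.68.128/25, 28.153.69.0/25, 28.153.69.128/25, 28.153.70.0/25, 28.153.70.128/25, 28.153.71.0/25, 28.153.71.128/25


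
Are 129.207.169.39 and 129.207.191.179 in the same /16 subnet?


Mask: 255.255.0.0
129.207.169.39 AND mask = 129.207.0.0
129.207.191.179 AND mask = 129.207.0.0
Yes, same subnet (129.207.0.0)


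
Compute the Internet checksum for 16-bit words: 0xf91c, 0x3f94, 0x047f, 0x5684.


Sum all words (with carry folding):
+ 0xf91c = 0xf91c
+ 0x3f94 = 0x38b1
+ 0x047f = 0x3d30
+ 0x5684 = 0x93b4
One's complement: ~0x93b4
Checksum = 0x6c4b


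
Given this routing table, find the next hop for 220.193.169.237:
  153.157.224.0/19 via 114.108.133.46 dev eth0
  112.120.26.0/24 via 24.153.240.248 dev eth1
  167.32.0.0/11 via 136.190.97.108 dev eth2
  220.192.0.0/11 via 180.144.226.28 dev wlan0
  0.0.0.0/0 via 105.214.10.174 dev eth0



Longest prefix match for 220.193.169.237:
  /19 153.157.224.0: no
  /24 112.120.26.0: no
  /11 167.32.0.0: no
  /11 220.192.0.0: MATCH
  /0 0.0.0.0: MATCH
Selected: next-hop 180.144.226.28 via wlan0 (matched /11)


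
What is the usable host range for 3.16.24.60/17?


Network: 3.16.0.0
Broadcast: 3.16.127.255
First usable = network + 1
Last usable = broadcast - 1
Range: 3.16.0.1 to 3.16.127.254


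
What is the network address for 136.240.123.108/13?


IP:   10001000.11110000.01111011.01101100
Mask: 11111111.11111000.00000000.00000000
AND operation:
Net:  10001000.11110000.00000000.00000000
Network: 136.240.0.0/13


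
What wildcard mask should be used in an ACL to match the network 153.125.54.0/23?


Subnet mask: 255.255.254.0
Wildcard = 255.255.255.255 - subnet mask
255 - 255 = 0
255 - 255 = 0
255 - 254 = 1
255 - 0 = 255
Wildcard: 0.0.1.255


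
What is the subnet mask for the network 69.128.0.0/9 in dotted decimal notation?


/9 means 9 network bits, 23 host bits
Binary: 11111111100000000000000000000000
Mask: 255.128.0.0


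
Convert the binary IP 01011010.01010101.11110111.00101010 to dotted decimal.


01011010 = 90
01010101 = 85
11110111 = 247
00101010 = 42
IP: 90.85.247.42


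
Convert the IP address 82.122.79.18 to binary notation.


82 = 01010010
122 = 01111010
79 = 01001111
18 = 00010010
Binary: 01010010.01111010.01001111.00010010


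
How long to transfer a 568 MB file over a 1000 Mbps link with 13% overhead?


Effective throughput = 1000 * (1 - 13/100) = 870 Mbps
File size in Mb = 568 * 8 = 4544 Mb
Time = 4544 / 870
Time = 5.223 seconds


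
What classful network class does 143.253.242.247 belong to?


First octet: 143
Binary: 10001111
10xxxxxx -> Class B (128-191)
Class B, default mask 255.255.0.0 (/16)


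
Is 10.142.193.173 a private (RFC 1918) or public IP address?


RFC 1918 private ranges:
  10.0.0.0/8 (10.0.0.0 - 10.255.255.255)
  172.16.0.0/12 (172.16.0.0 - 172.31.255.255)
  192.168.0.0/16 (192.168.0.0 - 192.168.255.255)
Private (in 10.0.0.0/8)


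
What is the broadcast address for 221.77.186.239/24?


Network: 221.77.186.0/24
Host bits = 8
Set all host bits to 1:
Broadcast: 221.77.186.255


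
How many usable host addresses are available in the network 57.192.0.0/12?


Host bits = 32 - 12 = 20
Total addresses = 2^20 = 1048576
Usable = total - 2 (network and broadcast)
Usable hosts: 1048574


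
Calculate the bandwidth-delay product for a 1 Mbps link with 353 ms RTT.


BDP = bandwidth * RTT
= 1 Mbps * 353 ms
= 1 * 1e6 * 353 / 1000 bits
= 353000 bits
= 44125 bytes
= 43.0908 KB
BDP = 353000 bits (44125 bytes)


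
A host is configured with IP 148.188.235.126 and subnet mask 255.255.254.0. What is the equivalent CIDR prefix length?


Binary: 11111111.11111111.11111110.00000000
Count leading 1s
Prefix: /23


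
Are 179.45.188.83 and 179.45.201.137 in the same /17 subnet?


Mask: 255.255.128.0
179.45.188.83 AND mask = 179.45.128.0
179.45.201.137 AND mask = 179.45.128.0
Yes, same subnet (179.45.128.0)


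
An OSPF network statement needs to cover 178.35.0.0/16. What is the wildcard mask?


Subnet mask: 255.255.0.0
Wildcard = 255.255.255.255 - subnet mask
255 - 255 = 0
255 - 255 = 0
255 - 0 = 255
255 - 0 = 255
Wildcard: 0.0.255.255


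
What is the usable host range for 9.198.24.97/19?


Network: 9.198.0.0
Broadcast: 9.198.31.255
First usable = network + 1
Last usable = broadcast - 1
Range: 9.198.0.1 to 9.198.31.254


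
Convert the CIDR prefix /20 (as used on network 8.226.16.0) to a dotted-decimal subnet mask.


/20 means 20 network bits, 12 host bits
Binary: 11111111111111111111000000000000
Mask: 255.255.240.0


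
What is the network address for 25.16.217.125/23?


IP:   00011001.00010000.11011001.01111101
Mask: 11111111.11111111.11111110.00000000
AND operation:
Net:  00011001.00010000.11011000.00000000
Network: 25.16.216.0/23


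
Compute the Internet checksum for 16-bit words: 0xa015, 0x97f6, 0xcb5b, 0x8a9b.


Sum all words (with carry folding):
+ 0xa015 = 0xa015
+ 0x97f6 = 0x380c
+ 0xcb5b = 0x0368
+ 0x8a9b = 0x8e03
One's complement: ~0x8e03
Checksum = 0x71fc


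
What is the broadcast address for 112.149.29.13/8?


Network: 112.0.0.0/8
Host bits = 24
Set all host bits to 1:
Broadcast: 112.255.255.255


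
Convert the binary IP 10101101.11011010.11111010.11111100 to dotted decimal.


10101101 = 173
11011010 = 218
11111010 = 250
11111100 = 252
IP: 173.218.250.252


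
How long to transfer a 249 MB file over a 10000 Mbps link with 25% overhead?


Effective throughput = 10000 * (1 - 25/100) = 7500 Mbps
File size in Mb = 249 * 8 = 1992 Mb
Time = 1992 / 7500
Time = 0.2656 seconds


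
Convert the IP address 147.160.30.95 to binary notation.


147 = 10010011
160 = 10100000
30 = 00011110
95 = 01011111
Binary: 10010011.10100000.00011110.01011111


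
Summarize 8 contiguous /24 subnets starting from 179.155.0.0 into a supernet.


Original prefix: /24
Number of subnets: 8 = 2^3
New prefix = 24 - 3 = 21
Supernet: 179.155.0.0/21


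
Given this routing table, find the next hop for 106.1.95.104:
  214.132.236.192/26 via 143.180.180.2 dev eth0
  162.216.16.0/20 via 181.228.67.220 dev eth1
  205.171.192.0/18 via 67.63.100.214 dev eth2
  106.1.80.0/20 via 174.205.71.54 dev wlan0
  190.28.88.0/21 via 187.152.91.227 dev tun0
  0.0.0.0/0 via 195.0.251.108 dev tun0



Longest prefix match for 106.1.95.104:
  /26 214.132.236.192: no
  /20 162.216.16.0: no
  /18 205.171.192.0: no
  /20 106.1.80.0: MATCH
  /21 190.28.88.0: no
  /0 0.0.0.0: MATCH
Selected: next-hop 174.205.71.54 via wlan0 (matched /20)


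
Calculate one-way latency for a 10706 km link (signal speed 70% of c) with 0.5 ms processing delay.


Speed = 0.7 * 3e5 km/s = 210000 km/s
Propagation delay = 10706 / 210000 = 0.051 s = 50.981 ms
Processing delay = 0.5 ms
Total one-way latency = 51.481 ms


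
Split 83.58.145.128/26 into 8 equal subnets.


New prefix = 26 + 3 = 29
Each subnet has 8 addresses
  83.58.145.128/29
  83.58.145.136/29
  83.58.145.144/29
  83.58.145.152/29
  83.58.145.160/29
  83.58.145.168/29
  83.58.145.176/29
  83.58.145.184/29
Subnets: 83.58.145.128/29, 83.58.145.136/29, 83.58.145.144/29, 83.58.145.152/29, 83.58.145.160/29, 83.58.145.168/29, 83.58.145.176/29, 83.58.145.184/29


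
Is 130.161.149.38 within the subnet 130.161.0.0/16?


Subnet network: 130.161.0.0
Test IP AND mask: 130.161.0.0
Yes, 130.161.149.38 is in 130.161.0.0/16


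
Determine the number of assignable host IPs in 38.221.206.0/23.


Host bits = 32 - 23 = 9
Total addresses = 2^9 = 512
Usable = total - 2 (network and broadcast)
Usable hosts: 510


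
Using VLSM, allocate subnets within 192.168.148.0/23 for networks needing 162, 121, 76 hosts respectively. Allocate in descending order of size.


162 hosts -> /24 (254 usable): 192.168.148.0/24
121 hosts -> /25 (126 usable): 192.168.149.0/25
76 hosts -> /25 (126 usable): 192.168.149.128/25
Allocation: 192.168.148.0/24 (162 hosts, 254 usable); 192.168.149.0/25 (121 hosts, 126 usable); 192.168.149.128/25 (76 hosts, 126 usable)


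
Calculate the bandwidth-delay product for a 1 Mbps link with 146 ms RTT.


BDP = bandwidth * RTT
= 1 Mbps * 146 ms
= 1 * 1e6 * 146 / 1000 bits
= 146000 bits
= 18250 bytes
= 17.8223 KB
BDP = 146000 bits (18250 bytes)


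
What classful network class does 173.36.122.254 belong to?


First octet: 173
Binary: 10101101
10xxxxxx -> Class B (128-191)
Class B, default mask 255.255.0.0 (/16)


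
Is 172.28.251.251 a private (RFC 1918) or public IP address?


RFC 1918 private ranges:
  10.0.0.0/8 (10.0.0.0 - 10.255.255.255)
  172.16.0.0/12 (172.16.0.0 - 172.31.255.255)
  192.168.0.0/16 (192.168.0.0 - 192.168.255.255)
Private (in 172.16.0.0/12)


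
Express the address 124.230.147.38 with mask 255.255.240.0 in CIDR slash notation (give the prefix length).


Binary: 11111111.11111111.11110000.00000000
Count leading 1s
Prefix: /20


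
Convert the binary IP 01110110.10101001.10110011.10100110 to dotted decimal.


01110110 = 118
10101001 = 169
10110011 = 179
10100110 = 166
IP: 118.169.179.166


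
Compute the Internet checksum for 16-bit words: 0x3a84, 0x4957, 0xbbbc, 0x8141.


Sum all words (with carry folding):
+ 0x3a84 = 0x3a84
+ 0x4957 = 0x83db
+ 0xbbbc = 0x3f98
+ 0x8141 = 0xc0d9
One's complement: ~0xc0d9
Checksum = 0x3f26


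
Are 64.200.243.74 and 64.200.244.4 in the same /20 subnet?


Mask: 255.255.240.0
64.200.243.74 AND mask = 64.200.240.0
64.200.244.4 AND mask = 64.200.240.0
Yes, same subnet (64.200.240.0)


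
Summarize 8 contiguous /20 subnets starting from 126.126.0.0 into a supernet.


Original prefix: /20
Number of subnets: 8 = 2^3
New prefix = 20 - 3 = 17
Supernet: 126.126.0.0/17


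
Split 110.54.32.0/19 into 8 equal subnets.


New prefix = 19 + 3 = 22
Each subnet has 1024 addresses
  110.54.32.0/22
  110.54.36.0/22
  110.54.40.0/22
  110.54.44.0/22
  110.54.48.0/22
  110.54.52.0/22
  110.54.56.0/22
  110.54.60.0/22
Subnets: 110.54.32.0/22, 110.54.36.0/22, 110.54.40.0/22, 110.54.44.0/22, 110.54.48.0/22, 110.54.52.0/22, 110.54.56.0/22, 110.54.60.0/22


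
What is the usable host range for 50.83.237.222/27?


Network: 50.83.237.192
Broadcast: 50.83.237.223
First usable = network + 1
Last usable = broadcast - 1
Range: 50.83.237.193 to 50.83.237.222


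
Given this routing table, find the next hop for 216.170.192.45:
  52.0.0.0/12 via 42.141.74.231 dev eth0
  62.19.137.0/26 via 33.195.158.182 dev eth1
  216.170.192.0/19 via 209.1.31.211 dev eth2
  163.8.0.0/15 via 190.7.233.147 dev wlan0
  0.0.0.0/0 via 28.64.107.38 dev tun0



Longest prefix match for 216.170.192.45:
  /12 52.0.0.0: no
  /26 62.19.137.0: no
  /19 216.170.192.0: MATCH
  /15 163.8.0.0: no
  /0 0.0.0.0: MATCH
Selected: next-hop 209.1.31.211 via eth2 (matched /19)


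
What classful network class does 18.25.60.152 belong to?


First octet: 18
Binary: 00010010
0xxxxxxx -> Class A (1-126)
Class A, default mask 255.0.0.0 (/8)


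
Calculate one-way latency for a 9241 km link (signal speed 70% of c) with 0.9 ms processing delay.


Speed = 0.7 * 3e5 km/s = 210000 km/s
Propagation delay = 9241 / 210000 = 0.044 s = 44.0048 ms
Processing delay = 0.9 ms
Total one-way latency = 44.9048 ms


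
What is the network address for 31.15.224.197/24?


IP:   00011111.00001111.11100000.11000101
Mask: 11111111.11111111.11111111.00000000
AND operation:
Net:  00011111.00001111.11100000.00000000
Network: 31.15.224.0/24
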